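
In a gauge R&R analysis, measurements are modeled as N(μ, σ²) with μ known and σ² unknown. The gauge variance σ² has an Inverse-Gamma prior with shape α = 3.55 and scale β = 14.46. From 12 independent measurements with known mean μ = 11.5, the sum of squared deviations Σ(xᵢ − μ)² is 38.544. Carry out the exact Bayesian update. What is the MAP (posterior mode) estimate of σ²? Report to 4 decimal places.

3.1973

With known mean μ and an Inverse-Gamma(α, β) prior on σ², the Normal likelihood is conjugate: posterior is Inv-Gamma(α + n/2, β + Σ(xᵢ−μ)²/2).
Posterior: Inv-Gamma(3.55 + 12/2, 14.46 + 38.544/2) = Inv-Gamma(9.55, 33.7320).
Mode = β/(α+1) = 33.7320/10.55 = 3.1973.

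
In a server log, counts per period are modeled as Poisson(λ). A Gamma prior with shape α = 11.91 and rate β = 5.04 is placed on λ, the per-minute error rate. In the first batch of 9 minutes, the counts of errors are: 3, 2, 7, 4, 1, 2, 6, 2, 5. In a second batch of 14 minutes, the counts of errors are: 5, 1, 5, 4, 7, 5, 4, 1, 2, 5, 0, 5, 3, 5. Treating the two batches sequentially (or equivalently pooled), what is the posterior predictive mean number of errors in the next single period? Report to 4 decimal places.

3.4205

With a Gamma(shape α, rate β) prior, the Poisson likelihood is conjugate: the posterior is Gamma(α + ΣXᵢ, β + n).
Batch 1: sum of counts S = 32 over n = 9 minutes.
After batch 1: Gamma(α+S, β+n) = Gamma(11.91+32, 5.04+9) = Gamma(43.91, 14.04).
Batch 2: sum of counts S = 52 over n = 14 minutes.
After batch 2: Gamma(α+S, β+n) = Gamma(43.91+52, 14.04+14) = Gamma(95.91, 28.04).
The predictive distribution for one future period is NegBinom with mean α/β = 3.4205.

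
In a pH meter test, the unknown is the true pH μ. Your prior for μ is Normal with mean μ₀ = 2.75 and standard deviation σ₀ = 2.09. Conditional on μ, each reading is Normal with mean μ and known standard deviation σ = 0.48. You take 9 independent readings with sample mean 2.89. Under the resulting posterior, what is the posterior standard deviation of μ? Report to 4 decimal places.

For Normal data with known variance σ², a Normal(μ₀, σ₀²) prior on μ is conjugate. Posterior precision = 1/σ₀² + n/σ²; posterior mean is the precision-weighted average of μ₀ and x̄.
σ₀² = 2.09² = 4.3681, σ² = 0.48² = 0.2304; σ² + n·σ₀² = 0.2304 + 9·4.3681 = 39.5433.
Posterior precision = 1/σ₀² + n/σ² = 1/4.3681 + 9/0.2304 = (σ² + n·σ₀²)/(σ₀²σ²) = 39.5433/(4.3681·0.2304); posterior variance σₙ² = σ₀²σ²/(σ² + n·σ₀²) = 4.3681·0.2304/39.5433 = 0.025451.
Posterior SD = √σₙ² = √(4.3681·0.2304/39.5433) = 0.1595.

0.1595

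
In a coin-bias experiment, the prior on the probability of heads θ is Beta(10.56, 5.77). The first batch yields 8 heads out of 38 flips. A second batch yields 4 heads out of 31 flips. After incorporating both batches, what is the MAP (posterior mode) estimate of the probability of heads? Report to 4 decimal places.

0.2587

The Beta prior is conjugate to a Binomial/Bernoulli likelihood; the update adds successes to α and failures to β.
After batch 1: Beta(10.56+8, 5.77+30) = Beta(18.56, 35.77).
After batch 2: Beta(18.56+4, 35.77+27) = Beta(22.56, 62.77).
Mode of Beta(a,b) for a,b>1 is (a−1)/(a+b−2) = 21.56/83.33 = 0.2587.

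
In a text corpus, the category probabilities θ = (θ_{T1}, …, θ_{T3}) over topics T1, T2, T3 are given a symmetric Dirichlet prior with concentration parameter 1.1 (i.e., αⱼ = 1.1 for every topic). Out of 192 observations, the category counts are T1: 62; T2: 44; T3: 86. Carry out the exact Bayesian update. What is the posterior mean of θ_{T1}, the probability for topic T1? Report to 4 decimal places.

0.3231

The Dirichlet prior is conjugate to the Multinomial likelihood: each posterior αⱼ = prior αⱼ + observed count nⱼ.
Posterior concentration: (63.1, 45.1, 87.1), total = 195.3.
E[θ_{T1}|data] = α_{T1}/Σα = 63.1/195.3 = 0.3231.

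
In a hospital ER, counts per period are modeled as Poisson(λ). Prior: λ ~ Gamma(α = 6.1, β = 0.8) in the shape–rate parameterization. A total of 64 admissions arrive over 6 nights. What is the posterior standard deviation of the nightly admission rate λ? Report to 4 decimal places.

With a Gamma(shape α, rate β) prior, the Poisson likelihood is conjugate: the posterior is Gamma(α + ΣXᵢ, β + n).
Posterior: Gamma(α+S, β+n) = Gamma(6.1+64, 0.8+6) = Gamma(70.1, 6.8).
SD = √α/β = √70.1/6.8 = 1.2313.

1.2313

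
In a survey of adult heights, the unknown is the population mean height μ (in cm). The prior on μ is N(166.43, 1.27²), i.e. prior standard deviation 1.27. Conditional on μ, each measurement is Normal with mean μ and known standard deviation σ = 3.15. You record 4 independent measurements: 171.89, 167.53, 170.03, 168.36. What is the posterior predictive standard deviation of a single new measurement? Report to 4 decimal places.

For Normal data with known variance σ², a Normal(μ₀, σ₀²) prior on μ is conjugate. Posterior precision = 1/σ₀² + n/σ²; posterior mean is the precision-weighted average of μ₀ and x̄.
σ₀² = 1.27² = 1.6129, σ² = 3.15² = 9.9225; σ² + n·σ₀² = 9.9225 + 4·1.6129 = 16.3741.
Posterior precision = 1/σ₀² + n/σ² = 1/1.6129 + 4/9.9225 = (σ² + n·σ₀²)/(σ₀²σ²) = 16.3741/(1.6129·9.9225); posterior variance σₙ² = σ₀²σ²/(σ² + n·σ₀²) = 1.6129·9.9225/16.3741 = 0.977397.
Predictive variance for one new observation = σₙ² + σ² = 1.6129·9.9225/16.3741 + 9.9225 = σ²·(σ₀² + 16.3741)/16.3741 = 9.9225·17.987/16.3741 = 10.899897; SD = √(9.9225·17.987/16.3741) = 3.3015.

3.3015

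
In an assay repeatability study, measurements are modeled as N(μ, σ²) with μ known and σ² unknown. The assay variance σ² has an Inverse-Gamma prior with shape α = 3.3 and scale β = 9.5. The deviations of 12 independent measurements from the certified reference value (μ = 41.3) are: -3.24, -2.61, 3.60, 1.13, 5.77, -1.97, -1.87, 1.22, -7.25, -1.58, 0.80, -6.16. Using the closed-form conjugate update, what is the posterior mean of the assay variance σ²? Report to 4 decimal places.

11.2259

With known mean μ and an Inverse-Gamma(α, β) prior on σ², the Normal likelihood is conjugate: posterior is Inv-Gamma(α + n/2, β + Σ(xᵢ−μ)²/2).
Σ(xᵢ−μ)² = (-3.24)² + (-2.61)² + (3.60)² + (1.13)² + (5.77)² + (-1.97)² + (-1.87)² + (1.22)² + (-7.25)² + (-1.58)² + (0.80)² + (-6.16)² = 167.3502.
Posterior: Inv-Gamma(3.3 + 12/2, 9.5 + 167.3502/2) = Inv-Gamma(9.30, 93.17510).
E[σ²|data] = β/(α−1) = 93.17510/8.30 = 11.2259.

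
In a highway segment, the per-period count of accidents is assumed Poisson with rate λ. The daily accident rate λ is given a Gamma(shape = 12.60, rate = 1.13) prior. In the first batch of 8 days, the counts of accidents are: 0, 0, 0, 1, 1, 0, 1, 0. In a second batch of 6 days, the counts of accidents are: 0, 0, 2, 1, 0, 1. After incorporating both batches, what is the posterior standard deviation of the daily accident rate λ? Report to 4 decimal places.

With a Gamma(shape α, rate β) prior, the Poisson likelihood is conjugate: the posterior is Gamma(α + ΣXᵢ, β + n).
Batch 1: sum of counts S = 3 over n = 8 days.
After batch 1: Gamma(α+S, β+n) = Gamma(12.60+3, 1.13+8) = Gamma(15.60, 9.13).
Batch 2: sum of counts S = 4 over n = 6 days.
After batch 2: Gamma(α+S, β+n) = Gamma(15.60+4, 9.13+6) = Gamma(19.60, 15.13).
SD = √α/β = √19.60/15.13 = 0.2926.

0.2926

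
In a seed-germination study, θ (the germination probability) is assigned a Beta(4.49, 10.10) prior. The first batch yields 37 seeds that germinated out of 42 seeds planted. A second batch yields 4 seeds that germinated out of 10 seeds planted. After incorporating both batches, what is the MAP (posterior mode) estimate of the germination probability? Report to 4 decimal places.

The Beta prior is conjugate to a Binomial/Bernoulli likelihood; the update adds successes to α and failures to β.
After batch 1: Beta(4.49+37, 10.10+5) = Beta(41.49, 15.10).
After batch 2: Beta(41.49+4, 15.10+6) = Beta(45.49, 21.10).
Mode of Beta(a,b) for a,b>1 is (a−1)/(a+b−2) = 44.49/64.59 = 0.6888.

0.6888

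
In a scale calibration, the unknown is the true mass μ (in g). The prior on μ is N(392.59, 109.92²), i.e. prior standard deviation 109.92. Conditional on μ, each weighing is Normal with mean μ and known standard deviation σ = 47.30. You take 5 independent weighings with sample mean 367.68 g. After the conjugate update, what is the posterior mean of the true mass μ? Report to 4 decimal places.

For Normal data with known variance σ², a Normal(μ₀, σ₀²) prior on μ is conjugate. Posterior precision = 1/σ₀² + n/σ²; posterior mean is the precision-weighted average of μ₀ and x̄.
n·x̄ = 5·367.68 = 1838.4.
σ₀² = 109.92² = 12082.4064, σ² = 47.30² = 2237.29; σ² + n·σ₀² = 2237.29 + 5·12082.4064 = 62649.322.
Posterior mean = (μ₀/σ₀² + n·x̄/σ²)/(1/σ₀² + n/σ²) = (σ²·μ₀ + σ₀²·n·x̄)/(σ² + n·σ₀²) = (2237.29·392.59 + 12082.4064·1838.4)/62649.322 = 23090633.60686/62649.322 = 368.5696.

368.5696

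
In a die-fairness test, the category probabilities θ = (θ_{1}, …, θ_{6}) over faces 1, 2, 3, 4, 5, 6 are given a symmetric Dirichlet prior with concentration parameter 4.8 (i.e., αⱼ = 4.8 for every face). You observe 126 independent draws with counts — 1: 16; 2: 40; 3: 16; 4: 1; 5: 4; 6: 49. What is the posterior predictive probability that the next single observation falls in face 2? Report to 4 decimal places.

0.2894

The Dirichlet prior is conjugate to the Multinomial likelihood: each posterior αⱼ = prior αⱼ + observed count nⱼ.
Posterior concentration: (20.8, 44.8, 20.8, 5.8, 8.8, 53.8), total = 154.8.
P(next = 2 | data) = α_{2}/Σα = 0.2894.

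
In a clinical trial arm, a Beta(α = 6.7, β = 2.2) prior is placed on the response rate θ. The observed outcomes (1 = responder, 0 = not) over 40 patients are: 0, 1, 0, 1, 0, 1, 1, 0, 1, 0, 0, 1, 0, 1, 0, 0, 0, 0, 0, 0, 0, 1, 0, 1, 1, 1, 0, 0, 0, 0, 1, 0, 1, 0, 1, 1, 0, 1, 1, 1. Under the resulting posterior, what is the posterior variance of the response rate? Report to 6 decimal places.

The Beta prior is conjugate to a Binomial/Bernoulli likelihood; the update adds successes to α and failures to β.
Posterior: Beta(α+k, β+n−k) = Beta(6.7+18, 2.2+22) = Beta(24.7, 24.2).
Var = αβ/((α+β)²(α+β+1)) = 24.7·24.2/(48.9²·49.9) = 0.005009.

0.005009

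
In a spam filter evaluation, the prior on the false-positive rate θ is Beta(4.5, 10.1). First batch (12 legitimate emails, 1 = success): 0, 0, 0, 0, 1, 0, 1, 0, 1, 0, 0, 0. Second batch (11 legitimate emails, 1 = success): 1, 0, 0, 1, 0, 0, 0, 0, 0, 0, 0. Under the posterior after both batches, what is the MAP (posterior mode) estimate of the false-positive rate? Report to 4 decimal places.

0.2388

The Beta prior is conjugate to a Binomial/Bernoulli likelihood; the update adds successes to α and failures to β.
After batch 1: Beta(4.5+3, 10.1+9) = Beta(7.5, 19.1).
After batch 2: Beta(7.5+2, 19.1+9) = Beta(9.5, 28.1).
Mode of Beta(a,b) for a,b>1 is (a−1)/(a+b−2) = 8.5/35.6 = 0.2388.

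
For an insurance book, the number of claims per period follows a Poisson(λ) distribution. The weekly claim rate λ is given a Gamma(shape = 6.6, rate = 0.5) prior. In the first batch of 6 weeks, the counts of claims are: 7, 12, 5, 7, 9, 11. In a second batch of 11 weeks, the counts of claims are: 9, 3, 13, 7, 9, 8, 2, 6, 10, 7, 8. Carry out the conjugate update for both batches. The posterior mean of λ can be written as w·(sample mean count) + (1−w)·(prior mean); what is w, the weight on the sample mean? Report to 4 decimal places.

With a Gamma(shape α, rate β) prior, the Poisson likelihood is conjugate: the posterior is Gamma(α + ΣXᵢ, β + n).
Total number of weeks: n = 6 + 11 = 17.
Posterior mean = (α₀+S)/(β₀+n) = [n/(β₀+n)]·(S/n) + [β₀/(β₀+n)]·(α₀/β₀), so only n and β₀ enter the weight.
Weight on data w = n/(β₀+n) = 17/(0.5+17) = 17/17.5 = 0.9714.

0.9714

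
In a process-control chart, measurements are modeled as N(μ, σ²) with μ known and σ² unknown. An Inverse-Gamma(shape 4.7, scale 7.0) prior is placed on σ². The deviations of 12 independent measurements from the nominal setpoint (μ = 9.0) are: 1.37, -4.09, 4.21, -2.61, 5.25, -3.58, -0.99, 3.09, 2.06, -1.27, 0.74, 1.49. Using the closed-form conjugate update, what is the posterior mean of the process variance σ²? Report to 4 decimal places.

6.0140

With known mean μ and an Inverse-Gamma(α, β) prior on σ², the Normal likelihood is conjugate: posterior is Inv-Gamma(α + n/2, β + Σ(xᵢ−μ)²/2).
Σ(xᵢ−μ)² = (1.37)² + (-4.09)² + (4.21)² + (-2.61)² + (5.25)² + (-3.58)² + (-0.99)² + (3.09)² + (2.06)² + (-1.27)² + (0.74)² + (1.49)² = 102.6725.
Posterior: Inv-Gamma(4.7 + 12/2, 7.0 + 102.6725/2) = Inv-Gamma(10.70, 58.33625).
E[σ²|data] = β/(α−1) = 58.33625/9.70 = 6.0140.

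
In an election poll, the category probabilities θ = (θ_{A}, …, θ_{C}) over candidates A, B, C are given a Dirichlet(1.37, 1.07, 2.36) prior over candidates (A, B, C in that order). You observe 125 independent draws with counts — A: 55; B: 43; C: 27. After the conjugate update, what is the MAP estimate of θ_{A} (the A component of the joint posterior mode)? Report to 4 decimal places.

0.4367

The Dirichlet prior is conjugate to the Multinomial likelihood: each posterior αⱼ = prior αⱼ + observed count nⱼ.
Posterior concentration: (56.37, 44.07, 29.36), total = 129.80.
Joint mode component: (α_{A}−1)/(Σα−K) = 55.37/126.80 = 0.4367.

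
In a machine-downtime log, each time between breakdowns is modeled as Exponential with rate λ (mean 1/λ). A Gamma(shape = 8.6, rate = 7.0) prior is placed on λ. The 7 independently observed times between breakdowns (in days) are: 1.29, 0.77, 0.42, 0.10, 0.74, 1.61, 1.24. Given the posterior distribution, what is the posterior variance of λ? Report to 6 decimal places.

0.089940

With a Gamma(shape α, rate β) prior on the exponential rate λ, the posterior after n observations with total T = Σxᵢ is Gamma(α+n, β+T).
Sum of observations T = 6.17 days; n = 7.
Posterior: Gamma(8.6+7, 7.0+6.17) = Gamma(15.6, 13.17).
Var = α/β² = 0.089940.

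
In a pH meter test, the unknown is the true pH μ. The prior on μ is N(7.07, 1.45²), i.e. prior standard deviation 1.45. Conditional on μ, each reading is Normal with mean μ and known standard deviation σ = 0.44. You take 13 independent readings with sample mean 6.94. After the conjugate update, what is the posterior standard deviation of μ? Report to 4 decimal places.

0.1216

For Normal data with known variance σ², a Normal(μ₀, σ₀²) prior on μ is conjugate. Posterior precision = 1/σ₀² + n/σ²; posterior mean is the precision-weighted average of μ₀ and x̄.
σ₀² = 1.45² = 2.1025, σ² = 0.44² = 0.1936; σ² + n·σ₀² = 0.1936 + 13·2.1025 = 27.5261.
Posterior precision = 1/σ₀² + n/σ² = 1/2.1025 + 13/0.1936 = (σ² + n·σ₀²)/(σ₀²σ²) = 27.5261/(2.1025·0.1936); posterior variance σₙ² = σ₀²σ²/(σ² + n·σ₀²) = 2.1025·0.1936/27.5261 = 0.014788.
Posterior SD = √σₙ² = √(2.1025·0.1936/27.5261) = 0.1216.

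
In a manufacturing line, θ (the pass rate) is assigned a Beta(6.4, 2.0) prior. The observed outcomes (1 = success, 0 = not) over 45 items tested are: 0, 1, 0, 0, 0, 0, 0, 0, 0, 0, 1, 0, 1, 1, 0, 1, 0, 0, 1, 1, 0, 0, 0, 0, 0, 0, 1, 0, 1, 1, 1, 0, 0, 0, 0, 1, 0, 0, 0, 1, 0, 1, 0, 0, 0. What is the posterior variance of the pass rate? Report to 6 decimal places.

0.004340

The Beta prior is conjugate to a Binomial/Bernoulli likelihood; the update adds successes to α and failures to β.
Posterior: Beta(α+k, β+n−k) = Beta(6.4+14, 2.0+31) = Beta(20.4, 33.0).
Var = αβ/((α+β)²(α+β+1)) = 20.4·33.0/(53.4²·54.4) = 0.004340.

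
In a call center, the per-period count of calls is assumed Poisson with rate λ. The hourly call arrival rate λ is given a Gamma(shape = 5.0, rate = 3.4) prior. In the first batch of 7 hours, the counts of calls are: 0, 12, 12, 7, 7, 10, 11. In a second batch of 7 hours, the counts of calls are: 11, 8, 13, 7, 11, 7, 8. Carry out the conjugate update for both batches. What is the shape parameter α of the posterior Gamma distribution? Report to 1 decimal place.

With a Gamma(shape α, rate β) prior, the Poisson likelihood is conjugate: the posterior is Gamma(α + ΣXᵢ, β + n).
Batch 1: sum of counts S = 59 over n = 7 hours.
After batch 1: Gamma(α+S, β+n) = Gamma(5.0+59, 3.4+7) = Gamma(64.0, 10.4).
Batch 2: sum of counts S = 65 over n = 7 hours.
After batch 2: Gamma(α+S, β+n) = Gamma(64.0+65, 10.4+7) = Gamma(129.0, 17.4).
Posterior α = 129.0.

129.0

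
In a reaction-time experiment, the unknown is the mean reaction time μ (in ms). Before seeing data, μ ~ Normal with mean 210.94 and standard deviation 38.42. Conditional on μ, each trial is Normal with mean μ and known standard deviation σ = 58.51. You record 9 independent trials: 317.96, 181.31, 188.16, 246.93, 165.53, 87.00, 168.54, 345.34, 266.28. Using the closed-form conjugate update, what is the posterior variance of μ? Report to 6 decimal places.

302.442607

For Normal data with known variance σ², a Normal(μ₀, σ₀²) prior on μ is conjugate. Posterior precision = 1/σ₀² + n/σ²; posterior mean is the precision-weighted average of μ₀ and x̄.
σ₀² = 38.42² = 1476.0964, σ² = 58.51² = 3423.4201; σ² + n·σ₀² = 3423.4201 + 9·1476.0964 = 16708.2877.
Posterior precision = 1/σ₀² + n/σ² = 1/1476.0964 + 9/3423.4201 = (σ² + n·σ₀²)/(σ₀²σ²) = 16708.2877/(1476.0964·3423.4201); posterior variance σₙ² = σ₀²σ²/(σ² + n·σ₀²) = 1476.0964·3423.4201/16708.2877 = 302.442607.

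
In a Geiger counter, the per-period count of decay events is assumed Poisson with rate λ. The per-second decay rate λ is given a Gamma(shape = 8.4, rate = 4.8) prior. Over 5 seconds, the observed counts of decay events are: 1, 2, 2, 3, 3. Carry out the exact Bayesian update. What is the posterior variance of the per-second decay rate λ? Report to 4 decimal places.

0.2020

With a Gamma(shape α, rate β) prior, the Poisson likelihood is conjugate: the posterior is Gamma(α + ΣXᵢ, β + n).
Sum of counts S = 11 over n = 5 seconds.
Posterior: Gamma(α+S, β+n) = Gamma(8.4+11, 4.8+5) = Gamma(19.4, 9.8).
Var = α/β² = 19.4/9.8² = 0.2020.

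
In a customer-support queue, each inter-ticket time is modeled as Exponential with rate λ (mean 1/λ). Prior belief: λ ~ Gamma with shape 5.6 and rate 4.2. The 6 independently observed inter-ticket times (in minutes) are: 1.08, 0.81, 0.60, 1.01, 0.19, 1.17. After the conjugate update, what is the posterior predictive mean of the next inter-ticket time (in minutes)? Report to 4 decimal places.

0.8547

With a Gamma(shape α, rate β) prior on the exponential rate λ, the posterior after n observations with total T = Σxᵢ is Gamma(α+n, β+T).
Sum of observations T = 4.86 minutes; n = 6.
Posterior: Gamma(5.6+6, 4.2+4.86) = Gamma(11.6, 9.06).
The predictive distribution for the next observation is Lomax; its mean is β/(α−1) = 9.06/10.6 = 0.8547.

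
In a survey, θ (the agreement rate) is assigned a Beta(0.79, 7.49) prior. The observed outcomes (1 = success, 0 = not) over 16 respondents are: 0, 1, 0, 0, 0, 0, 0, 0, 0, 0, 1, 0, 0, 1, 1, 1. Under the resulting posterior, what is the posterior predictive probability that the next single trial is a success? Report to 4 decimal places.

The Beta prior is conjugate to a Binomial/Bernoulli likelihood; the update adds successes to α and failures to β.
Posterior: Beta(α+k, β+n−k) = Beta(0.79+5, 7.49+11) = Beta(5.79, 18.49).
For a single future Bernoulli trial, P(success | data) = α/(α+β) = 0.2385.

0.2385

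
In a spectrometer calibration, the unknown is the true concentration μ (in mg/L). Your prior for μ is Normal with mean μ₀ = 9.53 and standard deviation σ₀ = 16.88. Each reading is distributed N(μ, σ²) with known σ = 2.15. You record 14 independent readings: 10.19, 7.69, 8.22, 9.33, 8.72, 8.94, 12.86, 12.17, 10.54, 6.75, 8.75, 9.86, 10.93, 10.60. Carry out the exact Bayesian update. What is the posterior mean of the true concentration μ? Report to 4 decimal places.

For Normal data with known variance σ², a Normal(μ₀, σ₀²) prior on μ is conjugate. Posterior precision = 1/σ₀² + n/σ²; posterior mean is the precision-weighted average of μ₀ and x̄.
Σxᵢ = 10.19 + 7.69 + 8.22 + 9.33 + 8.72 + 8.94 + 12.86 + 12.17 + 10.54 + 6.75 + 8.75 + 9.86 + 10.93 + 10.60 = 135.55, so n·x̄ = 135.55.
σ₀² = 16.88² = 284.9344, σ² = 2.15² = 4.6225; σ² + n·σ₀² = 4.6225 + 14·284.9344 = 3993.7041.
Posterior mean = (μ₀/σ₀² + n·x̄/σ²)/(1/σ₀² + n/σ²) = (σ²·μ₀ + σ₀²·n·x̄)/(σ² + n·σ₀²) = (4.6225·9.53 + 284.9344·135.55)/3993.7041 = 38666.910345/3993.7041 = 9.6820.

9.6820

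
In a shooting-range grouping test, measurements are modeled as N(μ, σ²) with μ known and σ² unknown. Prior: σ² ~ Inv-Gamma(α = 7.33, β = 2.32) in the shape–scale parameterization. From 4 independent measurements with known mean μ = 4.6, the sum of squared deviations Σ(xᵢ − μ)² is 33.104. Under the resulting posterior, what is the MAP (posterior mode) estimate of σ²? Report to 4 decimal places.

With known mean μ and an Inverse-Gamma(α, β) prior on σ², the Normal likelihood is conjugate: posterior is Inv-Gamma(α + n/2, β + Σ(xᵢ−μ)²/2).
Posterior: Inv-Gamma(7.33 + 4/2, 2.32 + 33.104/2) = Inv-Gamma(9.33, 18.8720).
Mode = β/(α+1) = 18.8720/10.33 = 1.8269.

1.8269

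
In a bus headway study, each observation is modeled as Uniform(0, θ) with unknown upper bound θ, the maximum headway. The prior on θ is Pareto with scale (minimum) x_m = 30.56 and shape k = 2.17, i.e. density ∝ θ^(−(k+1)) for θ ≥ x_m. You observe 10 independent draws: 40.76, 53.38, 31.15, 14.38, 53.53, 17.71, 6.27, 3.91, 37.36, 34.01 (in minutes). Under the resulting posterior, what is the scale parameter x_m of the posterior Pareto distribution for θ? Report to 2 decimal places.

A Pareto(scale x_m, shape k) prior on the upper bound θ of Uniform(0, θ) is conjugate: posterior is Pareto(max(x_m, max xᵢ), k + n).
Sample maximum = 53.53; prior scale x_m = 30.56 → posterior scale = max = 53.53.
Posterior shape = 2.17 + 10 = 12.17.
Posterior scale x_m = 53.53.

53.53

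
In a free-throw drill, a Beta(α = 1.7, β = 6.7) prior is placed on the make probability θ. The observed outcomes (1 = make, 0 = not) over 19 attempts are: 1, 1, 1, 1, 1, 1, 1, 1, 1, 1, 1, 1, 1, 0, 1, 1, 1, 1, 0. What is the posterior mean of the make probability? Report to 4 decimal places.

0.6825

The Beta prior is conjugate to a Binomial/Bernoulli likelihood; the update adds successes to α and failures to β.
Posterior: Beta(α+k, β+n−k) = Beta(1.7+17, 6.7+2) = Beta(18.7, 8.7).
Posterior mean = α/(α+β) = 18.7/27.4 = 0.6825.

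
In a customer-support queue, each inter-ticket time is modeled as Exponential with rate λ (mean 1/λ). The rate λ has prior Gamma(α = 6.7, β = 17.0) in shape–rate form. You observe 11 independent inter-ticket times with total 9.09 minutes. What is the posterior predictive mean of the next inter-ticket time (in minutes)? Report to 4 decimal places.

1.5623

With a Gamma(shape α, rate β) prior on the exponential rate λ, the posterior after n observations with total T = Σxᵢ is Gamma(α+n, β+T).
Posterior: Gamma(6.7+11, 17.0+9.09) = Gamma(17.7, 26.09).
The predictive distribution for the next observation is Lomax; its mean is β/(α−1) = 26.09/16.7 = 1.5623.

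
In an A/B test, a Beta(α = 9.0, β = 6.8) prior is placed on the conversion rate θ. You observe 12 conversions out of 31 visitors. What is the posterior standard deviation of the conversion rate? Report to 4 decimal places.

0.0719

The Beta prior is conjugate to a Binomial/Bernoulli likelihood; the update adds successes to α and failures to β.
Posterior: Beta(α+k, β+n−k) = Beta(9.0+12, 6.8+19) = Beta(21.0, 25.8).
Var = αβ/((α+β)²(α+β+1)) = 21.0·25.8/(46.8²·47.8) = 0.00517511; SD = √0.00517511 = 0.0719.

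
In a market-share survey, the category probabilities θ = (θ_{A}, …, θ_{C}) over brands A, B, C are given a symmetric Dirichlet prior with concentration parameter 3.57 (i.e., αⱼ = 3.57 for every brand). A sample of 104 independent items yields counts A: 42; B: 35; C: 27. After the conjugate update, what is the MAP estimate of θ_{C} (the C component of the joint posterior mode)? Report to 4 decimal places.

The Dirichlet prior is conjugate to the Multinomial likelihood: each posterior αⱼ = prior αⱼ + observed count nⱼ.
Posterior concentration: (45.57, 38.57, 30.57), total = 114.71.
Joint mode component: (α_{C}−1)/(Σα−K) = 29.57/111.71 = 0.2647.

0.2647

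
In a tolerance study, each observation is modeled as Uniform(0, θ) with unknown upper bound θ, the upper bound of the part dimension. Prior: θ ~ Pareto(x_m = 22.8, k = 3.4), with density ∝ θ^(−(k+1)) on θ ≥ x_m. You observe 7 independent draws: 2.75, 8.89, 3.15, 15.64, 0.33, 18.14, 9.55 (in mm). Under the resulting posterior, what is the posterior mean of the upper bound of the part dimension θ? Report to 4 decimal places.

A Pareto(scale x_m, shape k) prior on the upper bound θ of Uniform(0, θ) is conjugate: posterior is Pareto(max(x_m, max xᵢ), k + n).
Sample maximum = 18.14; prior scale x_m = 22.8 → posterior scale = max = 22.80.
Posterior shape = 3.4 + 7 = 10.4.
E[θ|data] = k·x_m/(k−1) = 10.4·22.80/9.4 = 25.2255.

25.2255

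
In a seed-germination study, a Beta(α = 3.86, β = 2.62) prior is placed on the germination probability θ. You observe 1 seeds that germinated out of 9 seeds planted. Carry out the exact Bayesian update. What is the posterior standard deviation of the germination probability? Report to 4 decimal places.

0.1143

The Beta prior is conjugate to a Binomial/Bernoulli likelihood; the update adds successes to α and failures to β.
Posterior: Beta(α+k, β+n−k) = Beta(3.86+1, 2.62+8) = Beta(4.86, 10.62).
Var = αβ/((α+β)²(α+β+1)) = 4.86·10.62/(15.48²·16.48) = 0.01306958; SD = √0.01306958 = 0.1143.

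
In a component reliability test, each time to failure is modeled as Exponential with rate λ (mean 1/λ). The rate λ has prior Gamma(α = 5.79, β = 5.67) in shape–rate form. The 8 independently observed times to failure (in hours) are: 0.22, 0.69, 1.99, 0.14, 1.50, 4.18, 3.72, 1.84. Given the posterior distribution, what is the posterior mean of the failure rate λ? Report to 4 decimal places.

0.6912

With a Gamma(shape α, rate β) prior on the exponential rate λ, the posterior after n observations with total T = Σxᵢ is Gamma(α+n, β+T).
Sum of observations T = 14.28 hours; n = 8.
Posterior: Gamma(5.79+8, 5.67+14.28) = Gamma(13.79, 19.95).
Posterior mean of λ = α/β = 13.79/19.95 = 0.6912.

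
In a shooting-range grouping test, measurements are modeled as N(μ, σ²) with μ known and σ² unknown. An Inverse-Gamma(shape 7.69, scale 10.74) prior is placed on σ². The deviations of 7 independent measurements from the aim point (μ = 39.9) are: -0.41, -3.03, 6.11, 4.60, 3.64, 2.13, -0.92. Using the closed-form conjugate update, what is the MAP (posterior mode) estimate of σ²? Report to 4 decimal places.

With known mean μ and an Inverse-Gamma(α, β) prior on σ², the Normal likelihood is conjugate: posterior is Inv-Gamma(α + n/2, β + Σ(xᵢ−μ)²/2).
Σ(xᵢ−μ)² = (-0.41)² + (-3.03)² + (6.11)² + (4.60)² + (3.64)² + (2.13)² + (-0.92)² = 86.4740.
Posterior: Inv-Gamma(7.69 + 7/2, 10.74 + 86.4740/2) = Inv-Gamma(11.19, 53.97700).
Mode = β/(α+1) = 53.97700/12.19 = 4.4280.

4.4280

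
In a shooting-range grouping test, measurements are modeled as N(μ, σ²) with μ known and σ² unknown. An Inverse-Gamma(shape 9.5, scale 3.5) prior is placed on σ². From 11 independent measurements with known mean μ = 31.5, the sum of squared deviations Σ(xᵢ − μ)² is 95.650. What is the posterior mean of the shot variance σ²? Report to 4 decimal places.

With known mean μ and an Inverse-Gamma(α, β) prior on σ², the Normal likelihood is conjugate: posterior is Inv-Gamma(α + n/2, β + Σ(xᵢ−μ)²/2).
Posterior: Inv-Gamma(9.5 + 11/2, 3.5 + 95.650/2) = Inv-Gamma(15.00, 51.3250).
E[σ²|data] = β/(α−1) = 51.3250/14.00 = 3.6661.

3.6661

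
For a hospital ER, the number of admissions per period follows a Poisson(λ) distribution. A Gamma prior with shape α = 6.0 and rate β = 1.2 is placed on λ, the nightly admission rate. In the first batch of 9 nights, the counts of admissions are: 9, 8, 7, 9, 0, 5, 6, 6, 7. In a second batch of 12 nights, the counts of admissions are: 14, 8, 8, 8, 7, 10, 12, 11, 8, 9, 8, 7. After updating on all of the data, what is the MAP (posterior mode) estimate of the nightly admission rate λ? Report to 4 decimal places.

With a Gamma(shape α, rate β) prior, the Poisson likelihood is conjugate: the posterior is Gamma(α + ΣXᵢ, β + n).
Batch 1: sum of counts S = 57 over n = 9 nights.
After batch 1: Gamma(α+S, β+n) = Gamma(6.0+57, 1.2+9) = Gamma(63.0, 10.2).
Batch 2: sum of counts S = 110 over n = 12 nights.
After batch 2: Gamma(α+S, β+n) = Gamma(63.0+110, 10.2+12) = Gamma(173.0, 22.2).
Mode of Gamma(α,β) for α≥1 is (α−1)/β = 172.0/22.2 = 7.7477.

7.7477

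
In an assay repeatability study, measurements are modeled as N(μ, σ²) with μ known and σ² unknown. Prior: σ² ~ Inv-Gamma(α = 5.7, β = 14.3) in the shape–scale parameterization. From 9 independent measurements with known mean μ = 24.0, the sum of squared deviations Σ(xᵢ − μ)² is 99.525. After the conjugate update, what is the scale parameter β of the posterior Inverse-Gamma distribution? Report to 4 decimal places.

64.0625

With known mean μ and an Inverse-Gamma(α, β) prior on σ², the Normal likelihood is conjugate: posterior is Inv-Gamma(α + n/2, β + Σ(xᵢ−μ)²/2).
Posterior: Inv-Gamma(5.7 + 9/2, 14.3 + 99.525/2) = Inv-Gamma(10.20, 64.0625).
Posterior β = 64.0625.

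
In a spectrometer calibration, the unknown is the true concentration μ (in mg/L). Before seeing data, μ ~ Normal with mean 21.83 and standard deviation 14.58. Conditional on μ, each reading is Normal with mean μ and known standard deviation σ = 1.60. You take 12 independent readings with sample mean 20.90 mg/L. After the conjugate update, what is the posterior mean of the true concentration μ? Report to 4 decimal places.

For Normal data with known variance σ², a Normal(μ₀, σ₀²) prior on μ is conjugate. Posterior precision = 1/σ₀² + n/σ²; posterior mean is the precision-weighted average of μ₀ and x̄.
n·x̄ = 12·20.90 = 250.8.
σ₀² = 14.58² = 212.5764, σ² = 1.60² = 2.56; σ² + n·σ₀² = 2.56 + 12·212.5764 = 2553.4768.
Posterior mean = (μ₀/σ₀² + n·x̄/σ²)/(1/σ₀² + n/σ²) = (σ²·μ₀ + σ₀²·n·x̄)/(σ² + n·σ₀²) = (2.56·21.83 + 212.5764·250.8)/2553.4768 = 53370.04592/2553.4768 = 20.9009.

20.9009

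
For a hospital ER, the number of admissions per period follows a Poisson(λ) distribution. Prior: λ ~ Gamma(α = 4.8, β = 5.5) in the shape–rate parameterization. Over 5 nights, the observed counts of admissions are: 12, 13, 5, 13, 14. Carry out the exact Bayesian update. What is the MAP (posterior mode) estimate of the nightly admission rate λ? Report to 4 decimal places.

With a Gamma(shape α, rate β) prior, the Poisson likelihood is conjugate: the posterior is Gamma(α + ΣXᵢ, β + n).
Sum of counts S = 57 over n = 5 nights.
Posterior: Gamma(α+S, β+n) = Gamma(4.8+57, 5.5+5) = Gamma(61.8, 10.5).
Mode of Gamma(α,β) for α≥1 is (α−1)/β = 60.8/10.5 = 5.7905.

5.7905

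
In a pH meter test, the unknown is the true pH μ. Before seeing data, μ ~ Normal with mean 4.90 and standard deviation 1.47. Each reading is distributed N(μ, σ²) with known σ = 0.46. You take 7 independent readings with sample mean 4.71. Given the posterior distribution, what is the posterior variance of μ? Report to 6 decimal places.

For Normal data with known variance σ², a Normal(μ₀, σ₀²) prior on μ is conjugate. Posterior precision = 1/σ₀² + n/σ²; posterior mean is the precision-weighted average of μ₀ and x̄.
σ₀² = 1.47² = 2.1609, σ² = 0.46² = 0.2116; σ² + n·σ₀² = 0.2116 + 7·2.1609 = 15.3379.
Posterior precision = 1/σ₀² + n/σ² = 1/2.1609 + 7/0.2116 = (σ² + n·σ₀²)/(σ₀²σ²) = 15.3379/(2.1609·0.2116); posterior variance σₙ² = σ₀²σ²/(σ² + n·σ₀²) = 2.1609·0.2116/15.3379 = 0.029812.

0.029812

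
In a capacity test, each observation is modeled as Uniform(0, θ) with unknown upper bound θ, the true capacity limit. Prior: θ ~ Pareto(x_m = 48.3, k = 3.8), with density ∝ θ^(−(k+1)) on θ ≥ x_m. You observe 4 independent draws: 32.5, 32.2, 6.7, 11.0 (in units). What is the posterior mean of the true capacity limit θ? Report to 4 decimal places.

55.4029

A Pareto(scale x_m, shape k) prior on the upper bound θ of Uniform(0, θ) is conjugate: posterior is Pareto(max(x_m, max xᵢ), k + n).
Sample maximum = 32.5; prior scale x_m = 48.3 → posterior scale = max = 48.3.
Posterior shape = 3.8 + 4 = 7.8.
E[θ|data] = k·x_m/(k−1) = 7.8·48.3/6.8 = 55.4029.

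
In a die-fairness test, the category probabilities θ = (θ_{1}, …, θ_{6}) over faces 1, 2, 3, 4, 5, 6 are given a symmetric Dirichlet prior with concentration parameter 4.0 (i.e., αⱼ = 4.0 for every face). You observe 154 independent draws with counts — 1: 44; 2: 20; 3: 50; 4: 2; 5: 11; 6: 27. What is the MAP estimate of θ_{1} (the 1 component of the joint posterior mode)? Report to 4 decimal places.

0.2733

The Dirichlet prior is conjugate to the Multinomial likelihood: each posterior αⱼ = prior αⱼ + observed count nⱼ.
Posterior concentration: (48.0, 24.0, 54.0, 6.0, 15.0, 31.0), total = 178.0.
Joint mode component: (α_{1}−1)/(Σα−K) = 47.0/172.0 = 0.2733.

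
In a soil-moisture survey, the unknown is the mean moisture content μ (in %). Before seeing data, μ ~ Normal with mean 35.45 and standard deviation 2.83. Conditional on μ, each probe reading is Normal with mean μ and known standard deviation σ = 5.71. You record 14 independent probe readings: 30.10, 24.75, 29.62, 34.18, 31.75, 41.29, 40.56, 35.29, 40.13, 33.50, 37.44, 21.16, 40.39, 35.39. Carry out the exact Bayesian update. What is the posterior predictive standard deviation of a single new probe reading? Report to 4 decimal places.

5.8659

For Normal data with known variance σ², a Normal(μ₀, σ₀²) prior on μ is conjugate. Posterior precision = 1/σ₀² + n/σ²; posterior mean is the precision-weighted average of μ₀ and x̄.
σ₀² = 2.83² = 8.0089, σ² = 5.71² = 32.6041; σ² + n·σ₀² = 32.6041 + 14·8.0089 = 144.7287.
Posterior precision = 1/σ₀² + n/σ² = 1/8.0089 + 14/32.6041 = (σ² + n·σ₀²)/(σ₀²σ²) = 144.7287/(8.0089·32.6041); posterior variance σₙ² = σ₀²σ²/(σ² + n·σ₀²) = 8.0089·32.6041/144.7287 = 1.804224.
Predictive variance for one new observation = σₙ² + σ² = 8.0089·32.6041/144.7287 + 32.6041 = σ²·(σ₀² + 144.7287)/144.7287 = 32.6041·152.7376/144.7287 = 34.408324; SD = √(32.6041·152.7376/144.7287) = 5.8659.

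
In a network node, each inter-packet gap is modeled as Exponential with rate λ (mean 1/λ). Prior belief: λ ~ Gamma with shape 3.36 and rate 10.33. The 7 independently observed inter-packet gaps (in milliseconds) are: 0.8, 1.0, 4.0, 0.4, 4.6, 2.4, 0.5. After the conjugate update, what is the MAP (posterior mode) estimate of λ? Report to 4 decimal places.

0.3895

With a Gamma(shape α, rate β) prior on the exponential rate λ, the posterior after n observations with total T = Σxᵢ is Gamma(α+n, β+T).
Sum of observations T = 13.7 milliseconds; n = 7.
Posterior: Gamma(3.36+7, 10.33+13.7) = Gamma(10.36, 24.03).
Mode = (α−1)/β = 0.3895.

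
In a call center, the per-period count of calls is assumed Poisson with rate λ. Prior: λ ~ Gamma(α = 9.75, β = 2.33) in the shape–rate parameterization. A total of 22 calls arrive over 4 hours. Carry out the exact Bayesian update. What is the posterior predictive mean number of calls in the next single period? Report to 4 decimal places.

5.0158

With a Gamma(shape α, rate β) prior, the Poisson likelihood is conjugate: the posterior is Gamma(α + ΣXᵢ, β + n).
Posterior: Gamma(α+S, β+n) = Gamma(9.75+22, 2.33+4) = Gamma(31.75, 6.33).
The predictive distribution for one future period is NegBinom with mean α/β = 5.0158.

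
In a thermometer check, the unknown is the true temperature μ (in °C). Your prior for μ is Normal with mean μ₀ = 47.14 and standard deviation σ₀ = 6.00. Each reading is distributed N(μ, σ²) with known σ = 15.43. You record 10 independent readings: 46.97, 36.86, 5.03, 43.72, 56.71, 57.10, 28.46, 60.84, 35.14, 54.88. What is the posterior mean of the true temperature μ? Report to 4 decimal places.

44.3898

For Normal data with known variance σ², a Normal(μ₀, σ₀²) prior on μ is conjugate. Posterior precision = 1/σ₀² + n/σ²; posterior mean is the precision-weighted average of μ₀ and x̄.
Σxᵢ = 46.97 + 36.86 + 5.03 + 43.72 + 56.71 + 57.10 + 28.46 + 60.84 + 35.14 + 54.88 = 425.71, so n·x̄ = 425.71.
σ₀² = 6.00² = 36, σ² = 15.43² = 238.0849; σ² + n·σ₀² = 238.0849 + 10·36 = 598.0849.
Posterior mean = (μ₀/σ₀² + n·x̄/σ²)/(1/σ₀² + n/σ²) = (σ²·μ₀ + σ₀²·n·x̄)/(σ² + n·σ₀²) = (238.0849·47.14 + 36·425.71)/598.0849 = 26548.882186/598.0849 = 44.3898.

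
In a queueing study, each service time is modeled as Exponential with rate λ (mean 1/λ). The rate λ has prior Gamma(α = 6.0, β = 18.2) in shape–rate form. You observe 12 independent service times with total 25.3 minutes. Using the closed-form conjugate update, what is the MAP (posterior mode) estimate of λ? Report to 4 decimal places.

0.3908

With a Gamma(shape α, rate β) prior on the exponential rate λ, the posterior after n observations with total T = Σxᵢ is Gamma(α+n, β+T).
Posterior: Gamma(6.0+12, 18.2+25.3) = Gamma(18.0, 43.5).
Mode = (α−1)/β = 0.3908.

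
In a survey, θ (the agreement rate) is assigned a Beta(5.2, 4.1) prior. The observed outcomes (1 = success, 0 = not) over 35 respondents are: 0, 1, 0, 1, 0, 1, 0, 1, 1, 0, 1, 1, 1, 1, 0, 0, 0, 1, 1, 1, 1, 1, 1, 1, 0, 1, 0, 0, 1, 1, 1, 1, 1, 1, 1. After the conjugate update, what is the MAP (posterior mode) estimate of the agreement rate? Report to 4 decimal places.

The Beta prior is conjugate to a Binomial/Bernoulli likelihood; the update adds successes to α and failures to β.
Posterior: Beta(α+k, β+n−k) = Beta(5.2+24, 4.1+11) = Beta(29.2, 15.1).
Mode of Beta(a,b) for a,b>1 is (a−1)/(a+b−2) = 28.2/42.3 = 0.6667.

0.6667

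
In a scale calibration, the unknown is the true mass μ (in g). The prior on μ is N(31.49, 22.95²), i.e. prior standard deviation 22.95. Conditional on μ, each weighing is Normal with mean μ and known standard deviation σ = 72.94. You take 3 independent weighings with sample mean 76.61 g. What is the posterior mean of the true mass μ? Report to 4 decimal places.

For Normal data with known variance σ², a Normal(μ₀, σ₀²) prior on μ is conjugate. Posterior precision = 1/σ₀² + n/σ²; posterior mean is the precision-weighted average of μ₀ and x̄.
n·x̄ = 3·76.61 = 229.83.
σ₀² = 22.95² = 526.7025, σ² = 72.94² = 5320.2436; σ² + n·σ₀² = 5320.2436 + 3·526.7025 = 6900.3511.
Posterior mean = (μ₀/σ₀² + n·x̄/σ²)/(1/σ₀² + n/σ²) = (σ²·μ₀ + σ₀²·n·x̄)/(σ² + n·σ₀²) = (5320.2436·31.49 + 526.7025·229.83)/6900.3511 = 288586.506539/6900.3511 = 41.8220.

41.8220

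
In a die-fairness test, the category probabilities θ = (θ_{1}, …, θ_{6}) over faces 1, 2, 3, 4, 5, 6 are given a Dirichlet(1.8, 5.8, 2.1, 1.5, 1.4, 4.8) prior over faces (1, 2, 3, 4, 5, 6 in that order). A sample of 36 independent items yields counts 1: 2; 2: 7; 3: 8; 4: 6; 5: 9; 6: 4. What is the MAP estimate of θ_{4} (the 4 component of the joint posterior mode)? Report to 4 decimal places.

0.1371

The Dirichlet prior is conjugate to the Multinomial likelihood: each posterior αⱼ = prior αⱼ + observed count nⱼ.
Posterior concentration: (3.8, 12.8, 10.1, 7.5, 10.4, 8.8), total = 53.4.
Joint mode component: (α_{4}−1)/(Σα−K) = 6.5/47.4 = 0.1371.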